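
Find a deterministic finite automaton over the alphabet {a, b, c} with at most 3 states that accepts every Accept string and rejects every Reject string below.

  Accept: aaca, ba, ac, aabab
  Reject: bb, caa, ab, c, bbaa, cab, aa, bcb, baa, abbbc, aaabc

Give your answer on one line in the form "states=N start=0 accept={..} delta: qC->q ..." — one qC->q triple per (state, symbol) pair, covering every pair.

states=3 start=0 accept={1} delta: 0a->1 0b->0 0c->0 1a->2 1b->0 1c->1 2a->0 2b->1 2c->0

State merging on the prefix tree: take the shortest (then alphabetical) example prefix whose next move is undefined and point that move at state 0, else 1, else 2, ...; a target is out if some Accept/Reject pair would then sit in one state with the same input left (inseparable). If every existing state is out, open a new one.
a: 0a undefined. 0a->0: no, ac/c meet in 0 with "c" left. Open state 1: 0a->1.
b: 0b undefined. 0b->0: ok.
c: 0c undefined. 0c->0: ok.
aa: 1a undefined. 1a->0: no, aabab/ab meet in 1 with "b" left. 1a->1: no, ba/caa meet in 1. Open state 2: 1a->2.
ab: 1b undefined. 1b->0: ok.
ac: 1c undefined. 1c->0: no, ac/bb meet in 0. 1c->1: ok.
aaa: 2a undefined. 2a->0: ok.
aab: 2b undefined. 2b->0: no, aabab/bb meet in 0. 2b->1: ok.
aac: 2c undefined. 2c->0: ok.
All examples now run through 3 states with every (state, symbol) defined. Accept strings end in {1}, Reject strings end in {0,2}; accept={1}.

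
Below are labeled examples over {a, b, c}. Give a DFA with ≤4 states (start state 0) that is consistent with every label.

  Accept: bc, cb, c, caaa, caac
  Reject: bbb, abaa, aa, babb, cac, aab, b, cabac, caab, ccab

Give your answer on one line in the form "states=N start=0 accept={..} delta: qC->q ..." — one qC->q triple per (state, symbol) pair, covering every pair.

State merging on the prefix tree: take the shortest (then alphabetical) example prefix whose next move is undefined and point that move at state 0, else 1, else 2, ...; a target is out if some Accept/Reject pair would then sit in one state with the same input left (inseparable). If every existing state is out, open a new one.
a: 0a undefined. 0a->0: ok.
b: 0b undefined. 0b->0: ok.
c: 0c undefined. 0c->0: no, bc/bbb meet in 0. Open state 1: 0c->1.
ca: 1a undefined. 1a->0: no, bc/cac meet in 1. 1a->1: no, cb/caab meet in 1 with "b" left. Open state 2: 1a->2.
cb: 1b undefined. 1b->0: no, cb/bbb meet in 0. 1b->1: ok.
cc: 1c undefined. 1c->0: ok.
caa: 2a undefined. 2a->0: no, caaa/bbb meet in 0. 2a->1: no, bc/caab meet in 1. 2a->2: no, caac/cac meet in 2 with "c" left. Open state 3: 2a->3.
cab: 2b undefined. 2b->0: no, bc/cabac meet in 1. 2b->1: ok.
cac: 2c undefined. 2c->0: ok.
caaa: 3a undefined. 3a->0: no, caaa/bbb meet in 0. 3a->1: ok.
caab: 3b undefined. 3b->0: ok.
caac: 3c undefined. 3c->0: no, caac/bbb meet in 0. 3c->1: ok.
All examples now run through 4 states with every (state, symbol) defined. Accept strings end in {1}, Reject strings end in {0}; accept={1}.

states=4 start=0 accept={1} delta: 0a->0 0b->0 0c->1 1a->2 1b->1 1c->0 2a->3 2b->1 2c->0 3a->1 3b->0 3c->1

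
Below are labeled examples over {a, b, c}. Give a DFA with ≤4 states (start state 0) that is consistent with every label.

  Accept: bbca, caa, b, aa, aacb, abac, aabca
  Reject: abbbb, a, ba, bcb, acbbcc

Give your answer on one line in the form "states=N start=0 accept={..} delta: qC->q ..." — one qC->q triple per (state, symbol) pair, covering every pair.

Fold the examples into a partial DFA from state 0: repeatedly fix the first undefined (state, symbol) met by the shortest-then-alphabetical prefix, trying targets in increasing order and rejecting any under which an Accept and a Reject string meet in one state with the same remainder; add a state when all current targets are rejected. Accepting states are where Accept strings end.
a: 0a undefined. 0a->0: no, aa/a meet in 0. Open state 1: 0a->1.
b: 0b undefined. 0b->0: ok.
c: 0c undefined. 0c->0: no, bbca/a meet in 1. 0c->1: ok.
aa: 1a undefined. 1a->0: no, caa/a meet in 1. 1a->1: no, bbca/a meet in 1. Open state 2: 1a->2.
ab: 1b undefined. 1b->0: no, b/abbbb meet in 0. 1b->1: ok.
ac: 1c undefined. 1c->0: no, b/acbbcc meet in 0. 1c->1: ok.
aab: 2b undefined. 2b->0: ok.
aac: 2c undefined. 2c->0: ok.
caa: 2a undefined. 2a->0: ok.
All examples now run through 3 states with every (state, symbol) defined. Accept strings end in {0,2}, Reject strings end in {1}; accept={0,2}.

states=3 start=0 accept={0,2} delta: 0a->1 0b->0 0c->1 1a->2 1b->1 1c->1 2a->0 2b->0 2c->0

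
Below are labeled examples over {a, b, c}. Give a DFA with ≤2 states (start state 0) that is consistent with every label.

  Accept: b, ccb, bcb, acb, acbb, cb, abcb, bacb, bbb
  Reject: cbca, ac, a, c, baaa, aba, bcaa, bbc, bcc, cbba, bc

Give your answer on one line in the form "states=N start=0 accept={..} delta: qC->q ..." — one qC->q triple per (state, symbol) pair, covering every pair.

State merging on the prefix tree: take the shortest (then alphabetical) example prefix whose next move is undefined and point that move at state 0, else 1, else 2, ...; a target is out if some Accept/Reject pair would then sit in one state with the same input left (inseparable). If every existing state is out, open a new one.
a: 0a undefined. 0a->0: ok.
b: 0b undefined. 0b->0: no, b/a meet in 0. Open state 1: 0b->1.
c: 0c undefined. 0c->0: ok.
ba: 1a undefined. 1a->0: ok.
bb: 1b undefined. 1b->0: no, acbb/ac meet in 0. 1b->1: ok.
bc: 1c undefined. 1c->0: ok.
All examples now run through 2 states with every (state, symbol) defined. Accept strings end in {1}, Reject strings end in {0}; accept={1}.

states=2 start=0 accept={1} delta: 0a->0 0b->1 0c->0 1a->0 1b->1 1c->0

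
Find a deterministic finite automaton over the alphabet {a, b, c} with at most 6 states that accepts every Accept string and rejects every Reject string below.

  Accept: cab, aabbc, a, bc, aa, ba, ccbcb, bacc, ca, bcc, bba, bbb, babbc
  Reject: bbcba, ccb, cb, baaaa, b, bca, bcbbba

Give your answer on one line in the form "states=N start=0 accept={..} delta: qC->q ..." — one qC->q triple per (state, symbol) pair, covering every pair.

State merging on the prefix tree: take the shortest (then alphabetical) example prefix whose next move is undefined and point that move at state 0, else 1, else 2, ...; a target is out if some Accept/Reject pair would then sit in one state with the same input left (inseparable). If every existing state is out, open a new one.
a: 0a undefined. 0a->0: ok.
b: 0b undefined. 0b->0: no, a/baaaa meet in 0. Open state 1: 0b->1.
c: 0c undefined. 0c->0: no, cab/ccb meet in 1. 0c->1: ok.
ba: 1a undefined. 1a->0: no, cab/b meet in 1. 1a->1: no, cab/cb meet in 1 with "b" left. Open state 2: 1a->2.
bb: 1b undefined. 1b->0: no, aabbc/b meet in 1. 1b->1: no, bbb/cb meet in 1. 1b->2: no, ba/cb meet in 2. Open state 3: 1b->3.
bc: 1c undefined. 1c->0: no, a/bca meet in 0. 1c->1: no, bc/b meet in 1. 1c->2: no, cab/ccb meet in 2 with "b" left. 1c->3: no, bc/cb meet in 3. Open state 4: 1c->4.
baa: 2a undefined. 2a->0: no, a/baaaa meet in 0. 2a->1: ok.
bab: 2b undefined. 2b->0: ok.
bac: 2c undefined. 2c->0: no, bacc/baaaa meet in 1. 2c->1: ok.
bba: 3a undefined. 3a->0: ok.
bbb: 3b undefined. 3b->0: ok.
bbc: 3c undefined. 3c->0: no, ba/bbcba meet in 2. 3c->1: no, cab/bbcba meet in 0. 3c->2: no, cab/bbcba meet in 0. 3c->3: no, cab/bbcba meet in 0. 3c->4: ok.
bca: 4a undefined. 4a->0: no, cab/bca meet in 0. 4a->1: ok.
bcb: 4b undefined. 4b->0: no, cab/bbcba meet in 0. 4b->1: no, cab/bcbbba meet in 0. 4b->2: no, ba/ccb meet in 2. 4b->3: no, cab/bbcba meet in 0. 4b->4: no, aabbc/ccb meet in 4. Open state 5: 4b->5.
bcc: 4c undefined. 4c->0: ok.
bcbb: 5b undefined. 5b->0: no, ba/bcbbba meet in 2. 5b->1: no, cab/bcbbba meet in 0. 5b->2: no, cab/bcbbba meet in 0. 5b->3: no, cab/bcbbba meet in 0. 5b->4: ok.
ccbc: 5c undefined. 5c->0: no, ccbcb/baaaa meet in 1. 5c->1: no, ccbcb/cb meet in 3. 5c->2: ok.
bbcba: 5a undefined. 5a->0: no, cab/bbcba meet in 0. 5a->1: ok.
All examples now run through 6 states with every (state, symbol) defined. Accept strings end in {0,2,4}, Reject strings end in {1,3,5}; accept={0,2,4}.

states=6 start=0 accept={0,2,4} delta: 0a->0 0b->1 0c->1 1a->2 1b->3 1c->4 2a->1 2b->0 2c->1 3a->0 3b->0 3c->4 4a->1 4b->5 4c->0 5a->1 5b->4 5c->2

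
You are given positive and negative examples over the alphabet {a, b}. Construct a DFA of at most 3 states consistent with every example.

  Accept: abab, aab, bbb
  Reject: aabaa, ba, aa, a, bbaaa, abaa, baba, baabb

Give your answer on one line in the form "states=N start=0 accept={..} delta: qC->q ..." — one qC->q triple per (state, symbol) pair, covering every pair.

states=2 start=0 accept={1} delta: 0a->0 0b->1 1a->0 1b->0

State merging on the prefix tree: take the shortest (then alphabetical) example prefix whose next move is undefined and point that move at state 0, else 1, else 2, ...; a target is out if some Accept/Reject pair would then sit in one state with the same input left (inseparable). If every existing state is out, open a new one.
a: 0a undefined. 0a->0: ok.
b: 0b undefined. 0b->0: no, abab/aabaa meet in 0. Open state 1: 0b->1.
ba: 1a undefined. 1a->0: ok.
bb: 1b undefined. 1b->0: ok.
All examples now run through 2 states with every (state, symbol) defined. Accept strings end in {1}, Reject strings end in {0}; accept={1}.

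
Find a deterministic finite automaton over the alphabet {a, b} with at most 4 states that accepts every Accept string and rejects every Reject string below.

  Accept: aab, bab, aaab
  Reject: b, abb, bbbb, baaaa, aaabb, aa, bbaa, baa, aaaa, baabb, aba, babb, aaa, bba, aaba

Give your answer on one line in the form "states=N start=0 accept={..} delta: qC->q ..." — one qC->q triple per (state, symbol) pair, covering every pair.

states=3 start=0 accept={2} delta: 0a->1 0b->0 1a->1 1b->2 2a->0 2b->0

State merging on the prefix tree: take the shortest (then alphabetical) example prefix whose next move is undefined and point that move at state 0, else 1, else 2, ...; a target is out if some Accept/Reject pair would then sit in one state with the same input left (inseparable). If every existing state is out, open a new one.
a: 0a undefined. 0a->0: no, aab/b meet in 0 with "b" left. Open state 1: 0a->1.
b: 0b undefined. 0b->0: ok.
aa: 1a undefined. 1a->0: no, aab/b meet in 0. 1a->1: ok.
ab: 1b undefined. 1b->0: no, aab/b meet in 0. 1b->1: no, aab/abb meet in 1. Open state 2: 1b->2.
aba: 2a undefined. 2a->0: ok.
abb: 2b undefined. 2b->0: ok.
All examples now run through 3 states with every (state, symbol) defined. Accept strings end in {2}, Reject strings end in {0,1}; accept={2}.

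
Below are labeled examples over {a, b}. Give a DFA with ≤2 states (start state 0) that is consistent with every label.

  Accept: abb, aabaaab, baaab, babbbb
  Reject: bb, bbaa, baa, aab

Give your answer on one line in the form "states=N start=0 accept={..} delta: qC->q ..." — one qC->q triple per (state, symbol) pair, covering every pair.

states=2 start=0 accept={1} delta: 0a->1 0b->0 1a->0 1b->1

State merging on the prefix tree: take the shortest (then alphabetical) example prefix whose next move is undefined and point that move at state 0, else 1, else 2, ...; a target is out if some Accept/Reject pair would then sit in one state with the same input left (inseparable). If every existing state is out, open a new one.
a: 0a undefined. 0a->0: no, abb/bb meet in 0 with "bb" left. Open state 1: 0a->1.
b: 0b undefined. 0b->0: ok.
aa: 1a undefined. 1a->0: ok.
ab: 1b undefined. 1b->0: no, abb/bb meet in 0. 1b->1: ok.
All examples now run through 2 states with every (state, symbol) defined. Accept strings end in {1}, Reject strings end in {0}; accept={1}.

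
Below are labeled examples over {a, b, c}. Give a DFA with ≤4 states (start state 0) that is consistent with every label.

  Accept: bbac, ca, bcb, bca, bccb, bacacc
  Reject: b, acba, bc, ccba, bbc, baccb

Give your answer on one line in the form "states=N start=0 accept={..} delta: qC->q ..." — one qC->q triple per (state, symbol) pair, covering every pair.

states=4 start=0 accept={0,3} delta: 0a->0 0b->1 0c->0 1a->2 1b->1 1c->2 2a->0 2b->0 2c->3 3a->0 3b->0 3c->0

State merging on the prefix tree: take the shortest (then alphabetical) example prefix whose next move is undefined and point that move at state 0, else 1, else 2, ...; a target is out if some Accept/Reject pair would then sit in one state with the same input left (inseparable). If every existing state is out, open a new one.
a: 0a undefined. 0a->0: ok.
b: 0b undefined. 0b->0: no, bbac/bc meet in 0 with "c" left. Open state 1: 0b->1.
c: 0c undefined. 0c->0: ok.
ba: 1a undefined. 1a->0: no, ca/acba meet in 0. 1a->1: no, bccb/baccb meet in 1 with "ccb" left. Open state 2: 1a->2.
bb: 1b undefined. 1b->0: no, bbac/bbc meet in 0. 1b->1: ok.
bc: 1c undefined. 1c->0: no, ca/bc meet in 0. 1c->1: no, bcb/b meet in 1. 1c->2: ok.
bac: 2c undefined. 2c->0: no, bccb/b meet in 1. 2c->1: no, bbac/b meet in 1. 2c->2: no, bbac/acba meet in 2. Open state 3: 2c->3.
bca: 2a undefined. 2a->0: ok.
bcb: 2b undefined. 2b->0: ok.
baca: 3a undefined. 3a->0: ok.
bacc: 3c undefined. 3c->0: ok.
bccb: 3b undefined. 3b->0: ok.
All examples now run through 4 states with every (state, symbol) defined. Accept strings end in {0,3}, Reject strings end in {1,2}; accept={0,3}.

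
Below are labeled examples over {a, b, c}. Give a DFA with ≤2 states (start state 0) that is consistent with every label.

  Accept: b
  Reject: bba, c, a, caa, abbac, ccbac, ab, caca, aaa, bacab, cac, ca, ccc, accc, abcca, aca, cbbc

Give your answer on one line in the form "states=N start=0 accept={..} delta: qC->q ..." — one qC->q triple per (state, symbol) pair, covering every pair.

states=2 start=0 accept={0} delta: 0a->1 0b->0 0c->1 1a->1 1b->1 1c->1

Grow the machine one transition at a time. Run the examples from 0; the earliest place one falls off (shortest prefix, ties alphabetical) gets sent to the lowest-numbered state that keeps every Accept/Reject pair distinguishable — a pair clashes when both reach the same state with identical unread suffix — and to a fresh state only if none does.
a: 0a undefined. 0a->0: no, b/ab meet in 0 with "b" left. Open state 1: 0a->1.
b: 0b undefined. 0b->0: ok.
c: 0c undefined. 0c->0: no, b/c meet in 0. 0c->1: ok.
aa: 1a undefined. 1a->0: no, b/caca meet in 0. 1a->1: ok.
ab: 1b undefined. 1b->0: no, b/ab meet in 0. 1b->1: ok.
ac: 1c undefined. 1c->0: no, b/abbac meet in 0. 1c->1: ok.
All examples now run through 2 states with every (state, symbol) defined. Accept strings end in {0}, Reject strings end in {1}; accept={0}.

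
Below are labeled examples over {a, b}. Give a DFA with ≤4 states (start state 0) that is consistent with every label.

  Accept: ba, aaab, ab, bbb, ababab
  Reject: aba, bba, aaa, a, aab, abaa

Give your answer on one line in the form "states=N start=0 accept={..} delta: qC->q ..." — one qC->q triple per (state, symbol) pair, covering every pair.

states=4 start=0 accept={0,2} delta: 0a->1 0b->1 1a->0 1b->2 2a->3 2b->0 3a->1 3b->0

Grow the machine one transition at a time. Run the examples from 0; the earliest place one falls off (shortest prefix, ties alphabetical) gets sent to the lowest-numbered state that keeps every Accept/Reject pair distinguishable — a pair clashes when both reach the same state with identical unread suffix — and to a fresh state only if none does.
a: 0a undefined. 0a->0: no, ba/aba meet in 0 with "ba" left. Open state 1: 0a->1.
b: 0b undefined. 0b->0: no, ba/bba meet in 1. 0b->1: ok.
aa: 1a undefined. 1a->0: ok.
ab: 1b undefined. 1b->0: no, ba/abaa meet in 0. 1b->1: no, ba/aba meet in 0. Open state 2: 1b->2.
aba: 2a undefined. 2a->0: no, ba/aba meet in 0. 2a->1: no, ba/abaa meet in 0. 2a->2: no, aaab/aba meet in 2. Open state 3: 2a->3.
bbb: 2b undefined. 2b->0: ok.
abaa: 3a undefined. 3a->0: no, ba/abaa meet in 0. 3a->1: ok.
abab: 3b undefined. 3b->0: ok.
All examples now run through 4 states with every (state, symbol) defined. Accept strings end in {0,2}, Reject strings end in {1,3}; accept={0,2}.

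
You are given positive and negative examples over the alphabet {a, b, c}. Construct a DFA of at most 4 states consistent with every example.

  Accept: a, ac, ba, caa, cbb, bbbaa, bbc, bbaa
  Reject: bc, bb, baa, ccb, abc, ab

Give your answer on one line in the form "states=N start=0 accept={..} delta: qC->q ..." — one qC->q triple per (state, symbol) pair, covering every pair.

states=4 start=0 accept={0,2} delta: 0a->0 0b->1 0c->2 1a->2 1b->3 1c->1 2a->1 2b->2 2c->0 3a->0 3b->0 3c->0

Grow the machine one transition at a time. Run the examples from 0; the earliest place one falls off (shortest prefix, ties alphabetical) gets sent to the lowest-numbered state that keeps every Accept/Reject pair distinguishable — a pair clashes when both reach the same state with identical unread suffix — and to a fresh state only if none does.
a: 0a undefined. 0a->0: ok.
b: 0b undefined. 0b->0: no, a/bb meet in 0. Open state 1: 0b->1.
c: 0c undefined. 0c->0: no, cbb/bb meet in 1 with "b" left. 0c->1: no, ac/ab meet in 1. Open state 2: 0c->2.
ba: 1a undefined. 1a->0: no, a/baa meet in 0. 1a->1: no, ba/baa meet in 1. 1a->2: ok.
bb: 1b undefined. 1b->0: no, a/bb meet in 0. 1b->1: no, bbbaa/baa meet in 2 with "a" left. 1b->2: no, ac/bb meet in 2. Open state 3: 1b->3.
bc: 1c undefined. 1c->0: no, a/bc meet in 0. 1c->1: ok.
ca: 2a undefined. 2a->0: no, a/baa meet in 0. 2a->1: ok.
cb: 2b undefined. 2b->0: no, cbb/bc meet in 1. 2b->1: no, cbb/bb meet in 3. 2b->2: ok.
cc: 2c undefined. 2c->0: ok.
bba: 3a undefined. 3a->0: ok.
bbb: 3b undefined. 3b->0: ok.
bbc: 3c undefined. 3c->0: ok.
All examples now run through 4 states with every (state, symbol) defined. Accept strings end in {0,2}, Reject strings end in {1,3}; accept={0,2}.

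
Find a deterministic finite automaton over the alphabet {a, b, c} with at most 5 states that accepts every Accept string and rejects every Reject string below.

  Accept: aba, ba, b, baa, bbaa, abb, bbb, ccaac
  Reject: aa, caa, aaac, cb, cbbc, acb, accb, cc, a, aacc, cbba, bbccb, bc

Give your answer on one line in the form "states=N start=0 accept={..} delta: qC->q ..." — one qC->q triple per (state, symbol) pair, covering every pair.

Fold the examples into a partial DFA from state 0: repeatedly fix the first undefined (state, symbol) met by the shortest-then-alphabetical prefix, trying targets in increasing order and rejecting any under which an Accept and a Reject string meet in one state with the same remainder; add a state when all current targets are rejected. Accepting states are where Accept strings end.
a: 0a undefined. 0a->0: ok.
b: 0b undefined. 0b->0: no, aba/aa meet in 0. Open state 1: 0b->1.
c: 0c undefined. 0c->0: no, b/cb meet in 1. 0c->1: no, b/aaac meet in 1. Open state 2: 0c->2.
ba: 1a undefined. 1a->0: no, aba/aa meet in 0. 1a->1: ok.
bb: 1b undefined. 1b->0: no, bbaa/aa meet in 0. 1b->1: ok.
bc: 1c undefined. 1c->0: ok.
ca: 2a undefined. 2a->0: ok.
cb: 2b undefined. 2b->0: no, aba/cbba meet in 1. 2b->1: no, aba/cb meet in 1. 2b->2: ok.
cc: 2c undefined. 2c->0: no, aba/accb meet in 1. 2c->1: no, aba/cbbc meet in 1. 2c->2: no, ccaac/aaac meet in 2. Open state 3: 2c->3.
cca: 3a undefined. 3a->0: no, ccaac/aaac meet in 2. 3a->1: no, ccaac/aa meet in 0. 3a->2: no, ccaac/aaac meet in 2. 3a->3: ok.
accb: 3b undefined. 3b->0: ok.
ccaac: 3c undefined. 3c->0: no, ccaac/aa meet in 0. 3c->1: ok.
All examples now run through 4 states with every (state, symbol) defined. Accept strings end in {1}, Reject strings end in {0,2,3}; accept={1}.

states=4 start=0 accept={1} delta: 0a->0 0b->1 0c->2 1a->1 1b->1 1c->0 2a->0 2b->2 2c->3 3a->3 3b->0 3c->1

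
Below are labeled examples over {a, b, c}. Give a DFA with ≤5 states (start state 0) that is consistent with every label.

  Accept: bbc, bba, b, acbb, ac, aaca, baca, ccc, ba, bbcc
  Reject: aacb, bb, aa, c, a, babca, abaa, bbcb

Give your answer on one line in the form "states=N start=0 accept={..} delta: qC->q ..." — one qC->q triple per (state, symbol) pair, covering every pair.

states=5 start=0 accept={0,2,4} delta: 0a->1 0b->2 0c->1 1a->1 1b->0 1c->2 2a->2 2b->3 2c->2 3a->0 3b->0 3c->4 4a->1 4b->1 4c->0

Fold the examples into a partial DFA from state 0: repeatedly fix the first undefined (state, symbol) met by the shortest-then-alphabetical prefix, trying targets in increasing order and rejecting any under which an Accept and a Reject string meet in one state with the same remainder; add a state when all current targets are rejected. Accepting states are where Accept strings end.
a: 0a undefined. 0a->0: no, ac/c meet in 0 with "c" left. Open state 1: 0a->1.
b: 0b undefined. 0b->0: no, bbc/c meet in 0 with "c" left. 0b->1: no, b/a meet in 1. Open state 2: 0b->2.
c: 0c undefined. 0c->0: no, ccc/c meet in 0. 0c->1: ok.
aa: 1a undefined. 1a->0: no, aaca/aa meet in 0. 1a->1: ok.
ab: 1b undefined. 1b->0: ok.
ac: 1c undefined. 1c->0: no, b/aacb meet in 2. 1c->1: no, ac/aa meet in 1. 1c->2: ok.
ba: 2a undefined. 2a->0: no, baca/aa meet in 1. 2a->1: no, aaca/aa meet in 1. 2a->2: ok.
bb: 2b undefined. 2b->0: no, bbc/aa meet in 1. 2b->1: no, bbc/babca meet in 2. 2b->2: no, bba/aacb meet in 2. Open state 3: 2b->3.
bac: 2c undefined. 2c->0: no, baca/aa meet in 1. 2c->1: no, baca/aa meet in 1. 2c->2: ok.
bba: 3a undefined. 3a->0: ok.
bbc: 3c undefined. 3c->0: no, b/bbcb meet in 2. 3c->1: no, bbc/aa meet in 1. 3c->2: no, bbc/babca meet in 2. 3c->3: no, bbc/aacb meet in 3. Open state 4: 3c->4.
acbb: 3b undefined. 3b->0: ok.
bbcb: 4b undefined. 4b->0: no, bba/bbcb meet in 0. 4b->1: ok.
bbcc: 4c undefined. 4c->0: ok.
babca: 4a undefined. 4a->0: no, bba/babca meet in 0. 4a->1: ok.
All examples now run through 5 states with every (state, symbol) defined. Accept strings end in {0,2,4}, Reject strings end in {1,3}; accept={0,2,4}.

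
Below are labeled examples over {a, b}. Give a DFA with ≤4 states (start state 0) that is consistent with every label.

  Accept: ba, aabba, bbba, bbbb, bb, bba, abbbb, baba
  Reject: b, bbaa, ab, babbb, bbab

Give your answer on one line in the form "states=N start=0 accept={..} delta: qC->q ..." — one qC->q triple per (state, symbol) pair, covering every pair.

Fold the examples into a partial DFA from state 0: repeatedly fix the first undefined (state, symbol) met by the shortest-then-alphabetical prefix, trying targets in increasing order and rejecting any under which an Accept and a Reject string meet in one state with the same remainder; add a state when all current targets are rejected. Accepting states are where Accept strings end.
a: 0a undefined. 0a->0: ok.
b: 0b undefined. 0b->0: no, ba/b meet in 0. Open state 1: 0b->1.
ba: 1a undefined. 1a->0: ok.
bb: 1b undefined. 1b->0: no, ba/bbaa meet in 0. 1b->1: no, ba/bbaa meet in 0. Open state 2: 1b->2.
bba: 2a undefined. 2a->0: no, ba/bbaa meet in 0. 2a->1: no, ba/bbaa meet in 0. 2a->2: no, aabba/bbaa meet in 2. Open state 3: 2a->3.
bbb: 2b undefined. 2b->0: no, ba/babbb meet in 0. 2b->1: ok.
bbaa: 3a undefined. 3a->0: no, ba/bbaa meet in 0. 3a->1: ok.
bbab: 3b undefined. 3b->0: no, ba/bbab meet in 0. 3b->1: ok.
All examples now run through 4 states with every (state, symbol) defined. Accept strings end in {0,2,3}, Reject strings end in {1}; accept={0,2,3}.

states=4 start=0 accept={0,2,3} delta: 0a->0 0b->1 1a->0 1b->2 2a->3 2b->1 3a->1 3b->1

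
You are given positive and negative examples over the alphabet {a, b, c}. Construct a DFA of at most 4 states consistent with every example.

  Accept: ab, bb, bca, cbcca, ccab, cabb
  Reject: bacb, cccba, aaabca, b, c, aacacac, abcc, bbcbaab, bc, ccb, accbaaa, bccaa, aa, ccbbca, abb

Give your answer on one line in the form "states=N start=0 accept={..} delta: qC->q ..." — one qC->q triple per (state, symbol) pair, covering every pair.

Grow the machine one transition at a time. Run the examples from 0; the earliest place one falls off (shortest prefix, ties alphabetical) gets sent to the lowest-numbered state that keeps every Accept/Reject pair distinguishable — a pair clashes when both reach the same state with identical unread suffix — and to a fresh state only if none does.
a: 0a undefined. 0a->0: no, ab/b meet in 0 with "b" left. Open state 1: 0a->1.
b: 0b undefined. 0b->0: no, bb/b meet in 0. 0b->1: ok.
c: 0c undefined. 0c->0: no, cabb/abb meet in 1 with "bb" left. 0c->1: ok.
aa: 1a undefined. 1a->0: no, ab/bacb meet in 1 with "b" left. 1a->1: no, cabb/abb meet in 1 with "bb" left. Open state 2: 1a->2.
ab: 1b undefined. 1b->0: ok.
ac: 1c undefined. 1c->0: no, ab/abcc meet in 0. 1c->1: no, ab/ccb meet in 0. 1c->2: ok.
aaa: 2a undefined. 2a->0: no, ab/aaabca meet in 0. 2a->1: no, bca/b meet in 1. 2a->2: no, bca/abcc meet in 2. Open state 3: 2a->3.
aac: 2c undefined. 2c->0: ok.
cab: 2b undefined. 2b->0: no, ab/bbcbaab meet in 0. 2b->1: ok.
aaab: 3b undefined. 3b->0: ok.
aacacac: 3c undefined. 3c->0: no, ab/aacacac meet in 0. 3c->1: ok.
accbaaa: 3a undefined. 3a->0: no, ab/accbaaa meet in 0. 3a->1: ok.
All examples now run through 4 states with every (state, symbol) defined. Accept strings end in {0,3}, Reject strings end in {1,2}; accept={0,3}.

states=4 start=0 accept={0,3} delta: 0a->1 0b->1 0c->1 1a->2 1b->0 1c->2 2a->3 2b->1 2c->0 3a->1 3b->0 3c->1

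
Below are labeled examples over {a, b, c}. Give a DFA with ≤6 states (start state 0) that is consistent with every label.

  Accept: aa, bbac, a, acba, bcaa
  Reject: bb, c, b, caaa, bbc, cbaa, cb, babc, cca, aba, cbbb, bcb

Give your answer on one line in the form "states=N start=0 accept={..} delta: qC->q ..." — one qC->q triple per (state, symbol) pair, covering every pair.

states=4 start=0 accept={0,3} delta: 0a->0 0b->1 0c->1 1a->1 1b->2 1c->3 2a->3 2b->0 2c->1 3a->2 3b->1 3c->0

State merging on the prefix tree: take the shortest (then alphabetical) example prefix whose next move is undefined and point that move at state 0, else 1, else 2, ...; a target is out if some Accept/Reject pair would then sit in one state with the same input left (inseparable). If every existing state is out, open a new one.
a: 0a undefined. 0a->0: ok.
b: 0b undefined. 0b->0: no, aa/bb meet in 0. Open state 1: 0b->1.
c: 0c undefined. 0c->0: no, aa/c meet in 0. 0c->1: ok.
ba: 1a undefined. 1a->0: no, aa/caaa meet in 0. 1a->1: ok.
bb: 1b undefined. 1b->0: no, aa/bb meet in 0. 1b->1: no, bbac/bbc meet in 1 with "c" left. Open state 2: 1b->2.
bc: 1c undefined. 1c->0: no, aa/cca meet in 0. 1c->1: no, bcaa/c meet in 1. 1c->2: no, acba/cca meet in 2 with "a" left. Open state 3: 1c->3.
bba: 2a undefined. 2a->0: no, aa/cbaa meet in 0. 2a->1: no, acba/c meet in 1. 2a->2: no, bbac/bbc meet in 2 with "c" left. 2a->3: ok.
bbc: 2c undefined. 2c->0: no, aa/bbc meet in 0. 2c->1: ok.
bca: 3a undefined. 3a->0: no, aa/cbaa meet in 0. 3a->1: no, bcaa/c meet in 1. 3a->2: ok.
bcb: 3b undefined. 3b->0: no, aa/bcb meet in 0. 3b->1: ok.
cbb: 2b undefined. 2b->0: ok.
bbac: 3c undefined. 3c->0: ok.
All examples now run through 4 states with every (state, symbol) defined. Accept strings end in {0,3}, Reject strings end in {1,2}; accept={0,3}.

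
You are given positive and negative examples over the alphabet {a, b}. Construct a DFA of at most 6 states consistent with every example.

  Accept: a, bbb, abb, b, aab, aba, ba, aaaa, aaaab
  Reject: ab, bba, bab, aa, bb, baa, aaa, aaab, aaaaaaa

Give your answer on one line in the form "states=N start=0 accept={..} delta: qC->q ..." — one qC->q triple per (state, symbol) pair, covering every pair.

states=6 start=0 accept={1,2,5} delta: 0a->1 0b->2 1a->3 1b->0 2a->1 2b->3 3a->4 3b->1 4a->5 4b->0 5a->0 5b->1

Grow the machine one transition at a time. Run the examples from 0; the earliest place one falls off (shortest prefix, ties alphabetical) gets sent to the lowest-numbered state that keeps every Accept/Reject pair distinguishable — a pair clashes when both reach the same state with identical unread suffix — and to a fresh state only if none does.
a: 0a undefined. 0a->0: no, a/aa meet in 0. Open state 1: 0a->1.
b: 0b undefined. 0b->0: no, a/bba meet in 1. 0b->1: no, aab/bab meet in 1 with "ab" left. Open state 2: 0b->2.
aa: 1a undefined. 1a->0: no, a/aaa meet in 1. 1a->1: no, a/aa meet in 1. 1a->2: no, b/aa meet in 2. Open state 3: 1a->3.
ab: 1b undefined. 1b->0: ok.
ba: 2a undefined. 2a->0: no, a/baa meet in 1. 2a->1: ok.
bb: 2b undefined. 2b->0: no, a/bba meet in 1. 2b->1: no, a/bb meet in 1. 2b->2: no, a/bba meet in 1. 2b->3: ok.
aaa: 3a undefined. 3a->0: no, a/aaaaaaa meet in 1. 3a->1: no, a/bba meet in 1. 3a->2: no, a/aaaaaaa meet in 1. 3a->3: no, bbb/aaab meet in 3 with "b" left. Open state 4: 3a->4.
aab: 3b undefined. 3b->0: no, bbb/ab meet in 0. 3b->1: ok.
aaaa: 4a undefined. 4a->0: no, aaaa/ab meet in 0. 4a->1: no, a/aaaaaaa meet in 1. 4a->2: no, aaaab/aa meet in 3. 4a->3: no, aaaa/aa meet in 3. 4a->4: no, aaaa/bba meet in 4. Open state 5: 4a->5.
aaab: 4b undefined. 4b->0: ok.
aaaaa: 5a undefined. 5a->0: ok.
aaaab: 5b undefined. 5b->0: no, aaaab/ab meet in 0. 5b->1: ok.
All examples now run through 6 states with every (state, symbol) defined. Accept strings end in {1,2,5}, Reject strings end in {0,3,4}; accept={1,2,5}.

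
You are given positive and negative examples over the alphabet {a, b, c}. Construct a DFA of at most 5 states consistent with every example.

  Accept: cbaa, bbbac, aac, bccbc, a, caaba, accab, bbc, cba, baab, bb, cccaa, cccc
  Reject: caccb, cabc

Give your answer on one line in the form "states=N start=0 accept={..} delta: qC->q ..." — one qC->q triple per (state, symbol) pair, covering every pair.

states=4 start=0 accept={0,1} delta: 0a->0 0b->0 0c->1 1a->1 1b->1 1c->2 2a->0 2b->0 2c->3 3a->0 3b->2 3c->0

State merging on the prefix tree: take the shortest (then alphabetical) example prefix whose next move is undefined and point that move at state 0, else 1, else 2, ...; a target is out if some Accept/Reject pair would then sit in one state with the same input left (inseparable). If every existing state is out, open a new one.
a: 0a undefined. 0a->0: ok.
b: 0b undefined. 0b->0: ok.
c: 0c undefined. 0c->0: no, cbaa/caccb meet in 0. Open state 1: 0c->1.
ca: 1a undefined. 1a->0: no, bbbac/cabc meet in 1. 1a->1: ok.
cb: 1b undefined. 1b->0: no, bbbac/cabc meet in 1. 1b->1: ok.
cc: 1c undefined. 1c->0: no, cbaa/caccb meet in 1. 1c->1: no, cbaa/caccb meet in 1. Open state 2: 1c->2.
ccc: 2c undefined. 2c->0: no, a/caccb meet in 0. 2c->1: no, cbaa/caccb meet in 1. 2c->2: no, cccc/cabc meet in 2. Open state 3: 2c->3.
acca: 2a undefined. 2a->0: ok.
bccb: 2b undefined. 2b->0: ok.
ccca: 3a undefined. 3a->0: ok.
cccc: 3c undefined. 3c->0: ok.
caccb: 3b undefined. 3b->0: no, a/caccb meet in 0. 3b->1: no, cbaa/caccb meet in 1. 3b->2: ok.
All examples now run through 4 states with every (state, symbol) defined. Accept strings end in {0,1}, Reject strings end in {2}; accept={0,1}.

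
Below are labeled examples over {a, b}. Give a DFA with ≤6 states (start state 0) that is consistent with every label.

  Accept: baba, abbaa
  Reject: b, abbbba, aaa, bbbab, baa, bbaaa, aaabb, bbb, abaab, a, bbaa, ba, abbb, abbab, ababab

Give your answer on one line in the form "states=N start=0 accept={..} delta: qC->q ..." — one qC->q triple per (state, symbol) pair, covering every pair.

states=5 start=0 accept={3} delta: 0a->1 0b->0 1a->0 1b->2 2a->3 2b->4 3a->0 3b->0 4a->2 4b->0

Fold the examples into a partial DFA from state 0: repeatedly fix the first undefined (state, symbol) met by the shortest-then-alphabetical prefix, trying targets in increasing order and rejecting any under which an Accept and a Reject string meet in one state with the same remainder; add a state when all current targets are rejected. Accepting states are where Accept strings end.
a: 0a undefined. 0a->0: no, abbaa/bbaa meet in 0 with "bbaa" left. Open state 1: 0a->1.
b: 0b undefined. 0b->0: ok.
aa: 1a undefined. 1a->0: ok.
ab: 1b undefined. 1b->0: no, baba/abbbba meet in 1. 1b->1: no, baba/b meet in 0. Open state 2: 1b->2.
aba: 2a undefined. 2a->0: no, baba/b meet in 0. 2a->1: no, baba/aaa meet in 1. 2a->2: no, baba/bbbab meet in 2. Open state 3: 2a->3.
abb: 2b undefined. 2b->0: no, abbaa/b meet in 0. 2b->1: no, abbaa/aaa meet in 1. 2b->2: no, baba/abbbba meet in 3. 2b->3: no, baba/aaabb meet in 3. Open state 4: 2b->4.
abaa: 3a undefined. 3a->0: ok.
abab: 3b undefined. 3b->0: ok.
abba: 4a undefined. 4a->0: no, abbaa/aaa meet in 1. 4a->1: no, abbaa/b meet in 0. 4a->2: ok.
abbb: 4b undefined. 4b->0: ok.
All examples now run through 5 states with every (state, symbol) defined. Accept strings end in {3}, Reject strings end in {0,1,2,4}; accept={3}.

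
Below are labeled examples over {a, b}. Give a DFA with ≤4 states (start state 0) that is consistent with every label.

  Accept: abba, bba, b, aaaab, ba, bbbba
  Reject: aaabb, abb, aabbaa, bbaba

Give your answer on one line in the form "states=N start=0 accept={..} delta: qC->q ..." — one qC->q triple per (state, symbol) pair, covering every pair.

states=4 start=0 accept={0,1,3} delta: 0a->0 0b->1 1a->0 1b->2 2a->3 2b->0 3a->2 3b->3

State merging on the prefix tree: take the shortest (then alphabetical) example prefix whose next move is undefined and point that move at state 0, else 1, else 2, ...; a target is out if some Accept/Reject pair would then sit in one state with the same input left (inseparable). If every existing state is out, open a new one.
a: 0a undefined. 0a->0: ok.
b: 0b undefined. 0b->0: no, abba/aaabb meet in 0. Open state 1: 0b->1.
ba: 1a undefined. 1a->0: ok.
bb: 1b undefined. 1b->0: no, abba/aaabb meet in 0. 1b->1: no, abba/aabbaa meet in 0. Open state 2: 1b->2.
bba: 2a undefined. 2a->0: no, abba/aabbaa meet in 0. 2a->1: no, abba/bbaba meet in 1. 2a->2: no, abba/aaabb meet in 2. Open state 3: 2a->3.
bbb: 2b undefined. 2b->0: ok.
bbab: 3b undefined. 3b->0: no, ba/bbaba meet in 0. 3b->1: no, ba/bbaba meet in 0. 3b->2: no, abba/bbaba meet in 3. 3b->3: ok.
bbaba: 3a undefined. 3a->0: no, ba/aabbaa meet in 0. 3a->1: no, b/aabbaa meet in 1. 3a->2: ok.
All examples now run through 4 states with every (state, symbol) defined. Accept strings end in {0,1,3}, Reject strings end in {2}; accept={0,1,3}.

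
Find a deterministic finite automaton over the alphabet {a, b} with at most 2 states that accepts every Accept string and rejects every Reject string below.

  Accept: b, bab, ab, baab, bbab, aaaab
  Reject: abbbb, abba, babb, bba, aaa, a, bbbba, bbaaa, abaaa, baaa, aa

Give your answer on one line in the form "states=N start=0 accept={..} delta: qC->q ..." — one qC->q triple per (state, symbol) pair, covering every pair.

State merging on the prefix tree: take the shortest (then alphabetical) example prefix whose next move is undefined and point that move at state 0, else 1, else 2, ...; a target is out if some Accept/Reject pair would then sit in one state with the same input left (inseparable). If every existing state is out, open a new one.
a: 0a undefined. 0a->0: ok.
b: 0b undefined. 0b->0: no, b/abbbb meet in 0. Open state 1: 0b->1.
ba: 1a undefined. 1a->0: ok.
bb: 1b undefined. 1b->0: ok.
All examples now run through 2 states with every (state, symbol) defined. Accept strings end in {1}, Reject strings end in {0}; accept={1}.

states=2 start=0 accept={1} delta: 0a->0 0b->1 1a->0 1b->0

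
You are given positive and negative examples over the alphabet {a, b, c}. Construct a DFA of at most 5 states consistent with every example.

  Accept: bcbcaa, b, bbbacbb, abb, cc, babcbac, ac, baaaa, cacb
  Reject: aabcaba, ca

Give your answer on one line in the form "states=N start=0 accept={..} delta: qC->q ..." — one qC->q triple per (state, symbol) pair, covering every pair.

Grow the machine one transition at a time. Run the examples from 0; the earliest place one falls off (shortest prefix, ties alphabetical) gets sent to the lowest-numbered state that keeps every Accept/Reject pair distinguishable — a pair clashes when both reach the same state with identical unread suffix — and to a fresh state only if none does.
a: 0a undefined. 0a->0: ok.
b: 0b undefined. 0b->0: ok.
c: 0c undefined. 0c->0: no, bcbcaa/aabcaba meet in 0. Open state 1: 0c->1.
ca: 1a undefined. 1a->0: no, b/aabcaba meet in 0. 1a->1: no, ac/ca meet in 1. Open state 2: 1a->2.
cc: 1c undefined. 1c->0: ok.
bcb: 1b undefined. 1b->0: ok.
cac: 2c undefined. 2c->0: ok.
aabcab: 2b undefined. 2b->0: no, b/aabcaba meet in 0. 2b->1: ok.
bcbcaa: 2a undefined. 2a->0: ok.
All examples now run through 3 states with every (state, symbol) defined. Accept strings end in {0,1}, Reject strings end in {2}; accept={0,1}.

states=3 start=0 accept={0,1} delta: 0a->0 0b->0 0c->1 1a->2 1b->0 1c->0 2a->0 2b->1 2c->0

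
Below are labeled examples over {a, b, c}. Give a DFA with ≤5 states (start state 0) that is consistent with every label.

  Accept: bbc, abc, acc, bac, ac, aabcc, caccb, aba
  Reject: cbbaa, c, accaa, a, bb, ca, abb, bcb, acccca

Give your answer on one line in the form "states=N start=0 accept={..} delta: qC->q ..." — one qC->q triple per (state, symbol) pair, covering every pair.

states=5 start=0 accept={3,4} delta: 0a->1 0b->1 0c->0 1a->1 1b->2 1c->3 2a->3 2b->0 2c->3 3a->0 3b->0 3c->4 4a->0 4b->3 4c->0

State merging on the prefix tree: take the shortest (then alphabetical) example prefix whose next move is undefined and point that move at state 0, else 1, else 2, ...; a target is out if some Accept/Reject pair would then sit in one state with the same input left (inseparable). If every existing state is out, open a new one.
a: 0a undefined. 0a->0: no, ac/c meet in 0 with "c" left. Open state 1: 0a->1.
b: 0b undefined. 0b->0: no, bbc/c meet in 0 with "c" left. 0b->1: ok.
c: 0c undefined. 0c->0: ok.
aa: 1a undefined. 1a->0: no, bac/c meet in 0. 1a->1: ok.
ab: 1b undefined. 1b->0: no, bbc/c meet in 0. 1b->1: no, aba/cbbaa meet in 1. Open state 2: 1b->2.
ac: 1c undefined. 1c->0: no, acc/c meet in 0. 1c->1: no, acc/accaa meet in 1. 1c->2: no, bac/bb meet in 2. Open state 3: 1c->3.
aba: 2a undefined. 2a->0: no, aba/c meet in 0. 2a->1: no, aba/cbbaa meet in 1. 2a->2: no, aba/cbbaa meet in 2. 2a->3: ok.
abb: 2b undefined. 2b->0: ok.
abc: 2c undefined. 2c->0: no, bbc/c meet in 0. 2c->1: no, bbc/a meet in 1. 2c->2: no, bbc/bb meet in 2. 2c->3: ok.
acc: 3c undefined. 3c->0: no, acc/c meet in 0. 3c->1: no, acc/accaa meet in 1. 3c->2: no, bbc/acccca meet in 3. 3c->3: no, caccb/bcb meet in 3 with "b" left. Open state 4: 3c->4.
bcb: 3b undefined. 3b->0: ok.
acca: 4a undefined. 4a->0: ok.
accc: 4c undefined. 4c->0: ok.
caccb: 4b undefined. 4b->0: no, caccb/c meet in 0. 4b->1: no, caccb/accaa meet in 1. 4b->2: no, caccb/bb meet in 2. 4b->3: ok.
cbbaa: 3a undefined. 3a->0: ok.
All examples now run through 5 states with every (state, symbol) defined. Accept strings end in {3,4}, Reject strings end in {0,1,2}; accept={3,4}.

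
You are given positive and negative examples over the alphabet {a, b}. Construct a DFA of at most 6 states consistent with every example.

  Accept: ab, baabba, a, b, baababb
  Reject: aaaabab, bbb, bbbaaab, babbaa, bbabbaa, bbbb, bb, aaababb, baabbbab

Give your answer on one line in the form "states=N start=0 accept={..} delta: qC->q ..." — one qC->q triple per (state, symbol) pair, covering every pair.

Grow the machine one transition at a time. Run the examples from 0; the earliest place one falls off (shortest prefix, ties alphabetical) gets sent to the lowest-numbered state that keeps every Accept/Reject pair distinguishable — a pair clashes when both reach the same state with identical unread suffix — and to a fresh state only if none does.
a: 0a undefined. 0a->0: ok.
b: 0b undefined. 0b->0: no, ab/aaaabab meet in 0. Open state 1: 0b->1.
ba: 1a undefined. 1a->0: no, ab/aaaabab meet in 1. 1a->1: ok.
bb: 1b undefined. 1b->0: no, ab/bbb meet in 1. 1b->1: no, ab/aaaabab meet in 1. Open state 2: 1b->2.
bba: 2a undefined. 2a->0: no, a/bbabbaa meet in 0. 2a->1: no, baababb/bbb meet in 2 with "b" left. 2a->2: no, baababb/bbbb meet in 2 with "bb" left. Open state 3: 2a->3.
bbb: 2b undefined. 2b->0: no, ab/bbbaaab meet in 1. 2b->1: no, ab/bbb meet in 1. 2b->2: ok.
bbab: 3b undefined. 3b->0: no, ab/bbabbaa meet in 1. 3b->1: no, ab/baabbbab meet in 1. 3b->2: no, baababb/aaaabab meet in 2. 3b->3: no, baabba/baabbbab meet in 3. Open state 4: 3b->4.
bbabb: 4b undefined. 4b->0: no, a/bbabbaa meet in 0. 4b->1: no, ab/bbabbaa meet in 1. 4b->2: no, baababb/aaaabab meet in 2. 4b->3: ok.
bbbaa: 3a undefined. 3a->0: no, ab/bbbaaab meet in 1. 3a->1: no, ab/babbaa meet in 1. 3a->2: no, baabba/bbabbaa meet in 3. 3a->3: no, baabba/babbaa meet in 3. 3a->4: ok.
bbbaaa: 4a undefined. 4a->0: no, ab/bbbaaab meet in 1. 4a->1: no, ab/bbabbaa meet in 1. 4a->2: ok.
All examples now run through 5 states with every (state, symbol) defined. Accept strings end in {0,1,3}, Reject strings end in {2,4}; accept={0,1,3}.

states=5 start=0 accept={0,1,3} delta: 0a->0 0b->1 1a->1 1b->2 2a->3 2b->2 3a->4 3b->4 4a->2 4b->3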